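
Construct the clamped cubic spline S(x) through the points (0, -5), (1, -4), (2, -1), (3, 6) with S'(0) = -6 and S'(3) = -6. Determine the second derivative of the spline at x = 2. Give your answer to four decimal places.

Let M_i = S''(x_i). Step sizes h_i = 1, 1, 1; slopes of the chords Δ_i = (y_(i+1) - y_i)/h_i = 1, 3, 7.
  1·M_0 + 4·M_1 + 1·M_2 = 6(Δ_1 - Δ_0) = 12
  1·M_1 + 4·M_2 + 1·M_3 = 6(Δ_2 - Δ_1) = 24
Clamped end conditions give two more equations: 2h_0·M_0 + h_0·M_1 = 6(Δ_0 - S'(0)) = 42 and h_2·M_2 + 2h_2·M_3 = 6(S'(3) - Δ_2) = -78.
Solving: M_0 = 126/5, M_1 = -42/5, M_2 = 102/5, M_3 = -246/5.

20.4000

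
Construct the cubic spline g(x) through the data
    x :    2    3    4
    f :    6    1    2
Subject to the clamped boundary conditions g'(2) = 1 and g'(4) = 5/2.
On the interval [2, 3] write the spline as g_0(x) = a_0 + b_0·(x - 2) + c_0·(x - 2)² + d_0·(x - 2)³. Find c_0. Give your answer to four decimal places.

-13.1250

Write M_i for g''(x_i). With h_i = 1, 1 and divided differences Δ_i = -5, 1, the continuity of g' gives the tridiagonal system
  1·M_0 + 4·M_1 + 1·M_2 = 6(Δ_1 - Δ_0) = 36
Clamped end conditions give two more equations: 2h_0·M_0 + h_0·M_1 = 6(Δ_0 - g'(2)) = -36 and h_1·M_1 + 2h_1·M_2 = 6(g'(4) - Δ_1) = 9.
Hence M_0 = -105/4, M_1 = 33/2, M_2 = -15/4.
On [2, 3], with g_0(x) = a_0 + b_0·(x - 2) + c_0·(x - 2)² + d_0·(x - 2)³: c_0 = M_0/2 = -105/8, d_0 = (M_1 - M_0)/(6h_0) = 57/8, b_0 = Δ_0 - h_0(2M_0 + M_1)/6 = 1.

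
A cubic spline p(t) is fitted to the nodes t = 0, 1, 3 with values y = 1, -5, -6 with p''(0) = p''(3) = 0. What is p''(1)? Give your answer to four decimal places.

5.5000

Write M_i for p''(x_i). With h_i = 1, 2 and divided differences Δ_i = -6, -1/2, the continuity of p' gives the tridiagonal system
  1·M_0 + 6·M_1 + 2·M_2 = 6(Δ_1 - Δ_0) = 33
Natural end conditions: M_0 = M_2 = 0.
Solving: M_0 = 0, M_1 = 11/2, M_2 = 0.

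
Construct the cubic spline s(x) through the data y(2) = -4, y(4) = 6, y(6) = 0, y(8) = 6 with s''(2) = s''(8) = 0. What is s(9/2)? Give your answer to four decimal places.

Put σ_i = s'' at the i-th knot. Here h = (2, 2, 2) and Δ = (5, -3, 3), so the interior equations h_(i-1)·σ_(i-1) + 2(h_(i-1)+h_i)·σ_i + h_i·σ_(i+1) = 6(Δ_i − Δ_(i-1)) read
  2·σ_0 + 8·σ_1 + 2·σ_2 = 6(Δ_1 - Δ_0) = -48
  2·σ_1 + 8·σ_2 + 2·σ_3 = 6(Δ_2 - Δ_1) = 36
Natural end conditions: σ_0 = σ_3 = 0.
Solving: σ_0 = 0, σ_1 = -38/5, σ_2 = 32/5, σ_3 = 0.
On [4, 6], s(x) = 6 - 1/15·(x - 4) - 19/5·(x - 4)² + 7/6·(x - 4)³.
With (x - 4) = 1/2: s(9/2) = 413/80.

5.1625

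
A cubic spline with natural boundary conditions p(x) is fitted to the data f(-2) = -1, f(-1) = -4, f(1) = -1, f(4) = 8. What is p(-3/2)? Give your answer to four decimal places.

-2.7813

With M_i denoting the second derivative at x_i, h_i = 1, 2, 3, and Δ_i = (y_(i+1) − y_i)/h_i = -3, 3/2, 3:
  1·M_0 + 6·M_1 + 2·M_2 = 6(Δ_1 - Δ_0) = 27
  2·M_1 + 10·M_2 + 3·M_3 = 6(Δ_2 - Δ_1) = 9
Natural end conditions: M_0 = M_3 = 0.
Hence M_0 = 0, M_1 = 9/2, M_2 = 0, M_3 = 0.
On [-2, -1], p(x) = -1 - 15/4·(x + 2) + 0·(x + 2)² + 3/4·(x + 2)³.
With (x + 2) = 1/2: p(-3/2) = -89/32.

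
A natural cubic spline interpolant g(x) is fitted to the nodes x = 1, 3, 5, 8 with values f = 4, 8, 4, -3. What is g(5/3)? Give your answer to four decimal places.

With σ_i denoting the second derivative at x_i, h_i = 2, 2, 3, and Δ_i = (y_(i+1) − y_i)/h_i = 2, -2, -7/3:
  2·σ_0 + 8·σ_1 + 2·σ_2 = 6(Δ_1 - Δ_0) = -24
  2·σ_1 + 10·σ_2 + 3·σ_3 = 6(Δ_2 - Δ_1) = -2
Natural end conditions: σ_0 = σ_3 = 0.
Hence σ_0 = 0, σ_1 = -59/19, σ_2 = 8/19, σ_3 = 0.
On [1, 3], g(x) = 4 + 173/57·(x - 1) + 0·(x - 1)² - 59/228·(x - 1)³.
With (x - 1) = 2/3: g(5/3) = 9152/1539.

5.9467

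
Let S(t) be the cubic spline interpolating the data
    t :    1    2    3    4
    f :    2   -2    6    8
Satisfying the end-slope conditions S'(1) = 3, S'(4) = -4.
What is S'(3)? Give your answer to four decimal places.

8.4667

With σ_i denoting the second derivative at x_i, h_i = 1, 1, 1, and Δ_i = (y_(i+1) − y_i)/h_i = -4, 8, 2:
  1·σ_0 + 4·σ_1 + 1·σ_2 = 6(Δ_1 - Δ_0) = 72
  1·σ_1 + 4·σ_2 + 1·σ_3 = 6(Δ_2 - Δ_1) = -36
Clamped end conditions give two more equations: 2h_0·σ_0 + h_0·σ_1 = 6(Δ_0 - S'(1)) = -42 and h_2·σ_2 + 2h_2·σ_3 = 6(S'(4) - Δ_2) = -36.
Hence σ_0 = -544/15, σ_1 = 458/15, σ_2 = -208/15, σ_3 = -166/15.
On [3, 4], S'(t) = b_2 + 2c_2·(t - 3) + 3d_2·(t - 3)² with b_2 = Δ_2 - h_2(2σ_2 + σ_3)/6 = 127/15, c_2 = σ_2/2 = -104/15, d_2 = (σ_3 - σ_2)/(6h_2) = 7/15. So S'(3) = 127/15.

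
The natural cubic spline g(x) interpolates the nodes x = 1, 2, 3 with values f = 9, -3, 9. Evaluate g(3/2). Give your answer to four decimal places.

Write m_i for g''(x_i). With h_i = 1, 1 and divided differences Δ_i = -12, 12, the continuity of g' gives the tridiagonal system
  1·m_0 + 4·m_1 + 1·m_2 = 6(Δ_1 - Δ_0) = 144
Natural end conditions: m_0 = m_2 = 0.
Hence m_0 = 0, m_1 = 36, m_2 = 0.
On [1, 2], g(x) = 9 - 18·(x - 1) + 0·(x - 1)² + 6·(x - 1)³.
With (x - 1) = 1/2: g(3/2) = 3/4.

0.7500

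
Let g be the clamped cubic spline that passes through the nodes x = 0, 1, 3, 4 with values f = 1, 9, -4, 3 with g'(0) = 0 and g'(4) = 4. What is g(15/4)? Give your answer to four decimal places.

Write M_i for g''(x_i). With h_i = 1, 2, 1 and divided differences Δ_i = 8, -13/2, 7, the continuity of g' gives the tridiagonal system
  1·M_0 + 6·M_1 + 2·M_2 = 6(Δ_1 - Δ_0) = -87
  2·M_1 + 6·M_2 + 1·M_3 = 6(Δ_2 - Δ_1) = 81
Clamped end conditions give two more equations: 2h_0·M_0 + h_0·M_1 = 6(Δ_0 - g'(0)) = 48 and h_2·M_2 + 2h_2·M_3 = 6(g'(4) - Δ_2) = -18.
Solving the tridiagonal system: M_0 = 1367/35, M_1 = -1054/35, M_2 = 956/35, M_3 = -793/35.
On [3, 4], g(x) = -4 + 117/70·(x - 3) + 478/35·(x - 3)² - 583/70·(x - 3)³.
With (x - 3) = 3/4: g(15/4) = 6371/4480.

1.4221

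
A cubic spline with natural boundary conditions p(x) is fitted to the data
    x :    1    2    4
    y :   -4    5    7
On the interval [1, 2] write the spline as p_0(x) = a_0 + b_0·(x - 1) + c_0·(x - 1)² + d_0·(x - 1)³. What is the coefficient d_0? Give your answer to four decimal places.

Let M_i = p''(x_i). Step sizes h_i = 1, 2; slopes of the chords Δ_i = (y_(i+1) - y_i)/h_i = 9, 1.
  1·M_0 + 6·M_1 + 2·M_2 = 6(Δ_1 - Δ_0) = -48
Natural end conditions: M_0 = M_2 = 0.
Solving the tridiagonal system: M_0 = 0, M_1 = -8, M_2 = 0.
On [1, 2], with p_0(x) = a_0 + b_0·(x - 1) + c_0·(x - 1)² + d_0·(x - 1)³: c_0 = M_0/2 = 0, d_0 = (M_1 - M_0)/(6h_0) = -4/3, b_0 = Δ_0 - h_0(2M_0 + M_1)/6 = 31/3.

-1.3333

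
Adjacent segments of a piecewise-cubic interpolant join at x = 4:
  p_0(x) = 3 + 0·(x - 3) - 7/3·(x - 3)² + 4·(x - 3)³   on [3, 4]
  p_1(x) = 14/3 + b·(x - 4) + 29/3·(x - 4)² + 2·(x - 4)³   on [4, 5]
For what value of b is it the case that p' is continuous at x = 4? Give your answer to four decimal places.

p_0'(x) = 0 - 14/3·(x - 3) + 12·(x - 3)², so p_0'(4) = 22/3. On the right, p_1'(4) = b, so b = 22/3.

7.3333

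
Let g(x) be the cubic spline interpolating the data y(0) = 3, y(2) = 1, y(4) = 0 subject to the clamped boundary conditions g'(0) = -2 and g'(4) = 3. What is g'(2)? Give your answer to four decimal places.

-1.3750

Write M_i for g''(x_i). With h_i = 2, 2 and divided differences Δ_i = -1, -1/2, the continuity of g' gives the tridiagonal system
  2·M_0 + 8·M_1 + 2·M_2 = 6(Δ_1 - Δ_0) = 3
Clamped end conditions give two more equations: 2h_0·M_0 + h_0·M_1 = 6(Δ_0 - g'(0)) = 6 and h_1·M_1 + 2h_1·M_2 = 6(g'(4) - Δ_1) = 21.
Forward elimination and back-substitution give M_0 = 19/8, M_1 = -7/4, M_2 = 49/8.
On [2, 4], g'(x) = b_1 + 2c_1·(x - 2) + 3d_1·(x - 2)² with b_1 = Δ_1 - h_1(2M_1 + M_2)/6 = -11/8, c_1 = M_1/2 = -7/8, d_1 = (M_2 - M_1)/(6h_1) = 21/32. So g'(2) = -11/8.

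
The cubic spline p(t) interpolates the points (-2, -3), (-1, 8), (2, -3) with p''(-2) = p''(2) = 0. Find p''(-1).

-11

With M_i denoting the second derivative at x_i, h_i = 1, 3, and Δ_i = (y_(i+1) − y_i)/h_i = 11, -11/3:
  1·M_0 + 8·M_1 + 3·M_2 = 6(Δ_1 - Δ_0) = -88
Natural end conditions: M_0 = M_2 = 0.
Forward elimination and back-substitution give M_0 = 0, M_1 = -11, M_2 = 0.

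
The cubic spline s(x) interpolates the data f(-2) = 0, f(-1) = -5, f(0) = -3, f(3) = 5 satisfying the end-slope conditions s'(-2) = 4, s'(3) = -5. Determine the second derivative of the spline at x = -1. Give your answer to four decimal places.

19.3793

Let σ_i = s''(x_i). Step sizes h_i = 1, 1, 3; slopes of the chords Δ_i = (y_(i+1) - y_i)/h_i = -5, 2, 8/3.
  1·σ_0 + 4·σ_1 + 1·σ_2 = 6(Δ_1 - Δ_0) = 42
  1·σ_1 + 8·σ_2 + 3·σ_3 = 6(Δ_2 - Δ_1) = 4
Clamped end conditions give two more equations: 2h_0·σ_0 + h_0·σ_1 = 6(Δ_0 - s'(-2)) = -54 and h_2·σ_2 + 2h_2·σ_3 = 6(s'(3) - Δ_2) = -46.
Solving the tridiagonal system: σ_0 = -1064/29, σ_1 = 562/29, σ_2 = 34/29, σ_3 = -718/87.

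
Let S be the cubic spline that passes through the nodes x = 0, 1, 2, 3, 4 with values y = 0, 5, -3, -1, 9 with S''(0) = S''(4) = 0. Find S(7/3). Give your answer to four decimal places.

Put m_i = S'' at the i-th knot. Here h = (1, 1, 1, 1) and Δ = (5, -8, 2, 10), so the interior equations h_(i-1)·m_(i-1) + 2(h_(i-1)+h_i)·m_i + h_i·m_(i+1) = 6(Δ_i − Δ_(i-1)) read
  1·m_0 + 4·m_1 + 1·m_2 = 6(Δ_1 - Δ_0) = -78
  1·m_1 + 4·m_2 + 1·m_3 = 6(Δ_2 - Δ_1) = 60
  1·m_2 + 4·m_3 + 1·m_4 = 6(Δ_3 - Δ_2) = 48
Natural end conditions: m_0 = m_4 = 0.
Solving the tridiagonal system: m_0 = 0, m_1 = -681/28, m_2 = 135/7, m_3 = 201/28, m_4 = 0.
On [2, 3], S(x) = -3 - 45/8·(x - 2) + 135/14·(x - 2)² - 113/56·(x - 2)³.
With (x - 2) = 1/3: S(7/3) = -733/189.

-3.8783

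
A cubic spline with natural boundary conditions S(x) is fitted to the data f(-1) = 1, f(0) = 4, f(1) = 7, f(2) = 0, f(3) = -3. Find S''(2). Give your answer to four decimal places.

Let σ_i = S''(x_i). Step sizes h_i = 1, 1, 1, 1; slopes of the chords Δ_i = (y_(i+1) - y_i)/h_i = 3, 3, -7, -3.
  1·σ_0 + 4·σ_1 + 1·σ_2 = 6(Δ_1 - Δ_0) = 0
  1·σ_1 + 4·σ_2 + 1·σ_3 = 6(Δ_2 - Δ_1) = -60
  1·σ_2 + 4·σ_3 + 1·σ_4 = 6(Δ_3 - Δ_2) = 24
Natural end conditions: σ_0 = σ_4 = 0.
Solving: σ_0 = 0, σ_1 = 33/7, σ_2 = -132/7, σ_3 = 75/7, σ_4 = 0.

10.7143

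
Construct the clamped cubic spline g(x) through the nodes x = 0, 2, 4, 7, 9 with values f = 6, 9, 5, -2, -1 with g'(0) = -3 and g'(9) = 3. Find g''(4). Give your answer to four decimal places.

Write M_i for g''(x_i). With h_i = 2, 2, 3, 2 and divided differences Δ_i = 3/2, -2, -7/3, 1/2, the continuity of g' gives the tridiagonal system
  2·M_0 + 8·M_1 + 2·M_2 = 6(Δ_1 - Δ_0) = -21
  2·M_1 + 10·M_2 + 3·M_3 = 6(Δ_2 - Δ_1) = -2
  3·M_2 + 10·M_3 + 2·M_4 = 6(Δ_3 - Δ_2) = 17
Clamped end conditions give two more equations: 2h_0·M_0 + h_0·M_1 = 6(Δ_0 - g'(0)) = 27 and h_3·M_3 + 2h_3·M_4 = 6(g'(9) - Δ_3) = 15.
Hence M_0 = 1645/177, M_1 = -1801/354, M_2 = 197/354, M_3 = 154/177, M_4 = 2347/708.

0.5565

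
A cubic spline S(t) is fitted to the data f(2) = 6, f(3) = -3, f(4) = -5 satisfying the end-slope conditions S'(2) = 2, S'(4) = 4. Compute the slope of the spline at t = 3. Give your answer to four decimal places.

With m_i denoting the second derivative at x_i, h_i = 1, 1, and Δ_i = (y_(i+1) − y_i)/h_i = -9, -2:
  1·m_0 + 4·m_1 + 1·m_2 = 6(Δ_1 - Δ_0) = 42
Clamped end conditions give two more equations: 2h_0·m_0 + h_0·m_1 = 6(Δ_0 - S'(2)) = -66 and h_1·m_1 + 2h_1·m_2 = 6(S'(4) - Δ_1) = 36.
Solving: m_0 = -85/2, m_1 = 19, m_2 = 17/2.
On [3, 4], S'(t) = b_1 + 2c_1·(t - 3) + 3d_1·(t - 3)² with b_1 = Δ_1 - h_1(2m_1 + m_2)/6 = -39/4, c_1 = m_1/2 = 19/2, d_1 = (m_2 - m_1)/(6h_1) = -7/4. So S'(3) = -39/4.

-9.7500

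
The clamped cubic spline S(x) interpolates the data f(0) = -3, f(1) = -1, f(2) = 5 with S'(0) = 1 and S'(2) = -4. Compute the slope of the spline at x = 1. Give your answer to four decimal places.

6.7500

Put m_i = S'' at the i-th knot. Here h = (1, 1) and Δ = (2, 6), so the interior equations h_(i-1)·m_(i-1) + 2(h_(i-1)+h_i)·m_i + h_i·m_(i+1) = 6(Δ_i − Δ_(i-1)) read
  1·m_0 + 4·m_1 + 1·m_2 = 6(Δ_1 - Δ_0) = 24
Clamped end conditions give two more equations: 2h_0·m_0 + h_0·m_1 = 6(Δ_0 - S'(0)) = 6 and h_1·m_1 + 2h_1·m_2 = 6(S'(2) - Δ_1) = -60.
Hence m_0 = -11/2, m_1 = 17, m_2 = -77/2.
On [1, 2], S'(x) = b_1 + 2c_1·(x - 1) + 3d_1·(x - 1)² with b_1 = Δ_1 - h_1(2m_1 + m_2)/6 = 27/4, c_1 = m_1/2 = 17/2, d_1 = (m_2 - m_1)/(6h_1) = -37/4. So S'(1) = 27/4.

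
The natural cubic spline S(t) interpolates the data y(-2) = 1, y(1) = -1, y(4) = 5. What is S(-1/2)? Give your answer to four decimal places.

-0.7500

Write σ_i for S''(x_i). With h_i = 3, 3 and divided differences Δ_i = -2/3, 2, the continuity of S' gives the tridiagonal system
  3·σ_0 + 12·σ_1 + 3·σ_2 = 6(Δ_1 - Δ_0) = 16
Natural end conditions: σ_0 = σ_2 = 0.
Hence σ_0 = 0, σ_1 = 4/3, σ_2 = 0.
On [-2, 1], S(t) = 1 - 4/3·(t + 2) + 0·(t + 2)² + 2/27·(t + 2)³.
With (t + 2) = 3/2: S(-1/2) = -3/4.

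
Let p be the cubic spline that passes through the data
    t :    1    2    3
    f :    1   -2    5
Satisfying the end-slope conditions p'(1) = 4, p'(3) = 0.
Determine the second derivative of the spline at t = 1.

-38

With M_i denoting the second derivative at x_i, h_i = 1, 1, and Δ_i = (y_(i+1) − y_i)/h_i = -3, 7:
  1·M_0 + 4·M_1 + 1·M_2 = 6(Δ_1 - Δ_0) = 60
Clamped end conditions give two more equations: 2h_0·M_0 + h_0·M_1 = 6(Δ_0 - p'(1)) = -42 and h_1·M_1 + 2h_1·M_2 = 6(p'(3) - Δ_1) = -42.
Hence M_0 = -38, M_1 = 34, M_2 = -38.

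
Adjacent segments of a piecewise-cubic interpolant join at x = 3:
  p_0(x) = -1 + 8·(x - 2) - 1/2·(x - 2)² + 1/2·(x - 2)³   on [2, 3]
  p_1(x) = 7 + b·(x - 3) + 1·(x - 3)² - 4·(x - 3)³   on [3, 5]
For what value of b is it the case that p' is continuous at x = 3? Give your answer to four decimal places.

8.5000

p_0'(x) = 8 - 1·(x - 2) + 3/2·(x - 2)², so p_0'(3) = 17/2. On the right, p_1'(3) = b, so b = 17/2.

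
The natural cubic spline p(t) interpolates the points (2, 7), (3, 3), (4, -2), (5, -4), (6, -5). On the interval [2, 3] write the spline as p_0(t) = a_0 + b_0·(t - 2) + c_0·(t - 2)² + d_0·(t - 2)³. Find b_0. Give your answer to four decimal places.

-3.5357

With M_i denoting the second derivative at x_i, h_i = 1, 1, 1, 1, and Δ_i = (y_(i+1) − y_i)/h_i = -4, -5, -2, -1:
  1·M_0 + 4·M_1 + 1·M_2 = 6(Δ_1 - Δ_0) = -6
  1·M_1 + 4·M_2 + 1·M_3 = 6(Δ_2 - Δ_1) = 18
  1·M_2 + 4·M_3 + 1·M_4 = 6(Δ_3 - Δ_2) = 6
Natural end conditions: M_0 = M_4 = 0.
Solving: M_0 = 0, M_1 = -39/14, M_2 = 36/7, M_3 = 3/14, M_4 = 0.
On [2, 3], with p_0(t) = a_0 + b_0·(t - 2) + c_0·(t - 2)² + d_0·(t - 2)³: c_0 = M_0/2 = 0, d_0 = (M_1 - M_0)/(6h_0) = -13/28, b_0 = Δ_0 - h_0(2M_0 + M_1)/6 = -99/28.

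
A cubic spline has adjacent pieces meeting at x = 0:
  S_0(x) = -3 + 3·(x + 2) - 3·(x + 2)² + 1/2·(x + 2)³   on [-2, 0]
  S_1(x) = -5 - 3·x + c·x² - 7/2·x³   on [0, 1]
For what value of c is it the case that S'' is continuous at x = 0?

0

S_0''(x) = -6 + 3·(x + 2), so S_0''(0) = 0. On the right, S_1''(0) = 2c, so c = 0.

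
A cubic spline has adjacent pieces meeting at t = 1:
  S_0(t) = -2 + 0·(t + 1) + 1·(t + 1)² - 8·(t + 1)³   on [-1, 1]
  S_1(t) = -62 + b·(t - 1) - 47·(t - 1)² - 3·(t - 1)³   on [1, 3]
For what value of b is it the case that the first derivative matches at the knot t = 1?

S_0'(t) = 0 + 2·(t + 1) - 24·(t + 1)², so S_0'(1) = -92. On the right, S_1'(1) = b, so b = -92.

-92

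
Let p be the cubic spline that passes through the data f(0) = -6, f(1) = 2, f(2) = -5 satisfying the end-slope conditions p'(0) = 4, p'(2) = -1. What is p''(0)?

With M_i denoting the second derivative at x_i, h_i = 1, 1, and Δ_i = (y_(i+1) − y_i)/h_i = 8, -7:
  1·M_0 + 4·M_1 + 1·M_2 = 6(Δ_1 - Δ_0) = -90
Clamped end conditions give two more equations: 2h_0·M_0 + h_0·M_1 = 6(Δ_0 - p'(0)) = 24 and h_1·M_1 + 2h_1·M_2 = 6(p'(2) - Δ_1) = 36.
Solving: M_0 = 32, M_1 = -40, M_2 = 38.

32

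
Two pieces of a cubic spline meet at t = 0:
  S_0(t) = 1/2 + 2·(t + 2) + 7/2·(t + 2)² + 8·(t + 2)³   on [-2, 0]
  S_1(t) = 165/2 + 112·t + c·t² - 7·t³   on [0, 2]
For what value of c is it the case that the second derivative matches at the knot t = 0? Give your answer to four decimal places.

51.5000

S_0''(t) = 7 + 48·(t + 2), so S_0''(0) = 103. On the right, S_1''(0) = 2c, so c = 103/2.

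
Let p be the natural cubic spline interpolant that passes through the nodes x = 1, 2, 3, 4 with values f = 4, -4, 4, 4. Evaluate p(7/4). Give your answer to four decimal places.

Write M_i for p''(x_i). With h_i = 1, 1, 1 and divided differences Δ_i = -8, 8, 0, the continuity of p' gives the tridiagonal system
  1·M_0 + 4·M_1 + 1·M_2 = 6(Δ_1 - Δ_0) = 96
  1·M_1 + 4·M_2 + 1·M_3 = 6(Δ_2 - Δ_1) = -48
Natural end conditions: M_0 = M_3 = 0.
Solving: M_0 = 0, M_1 = 144/5, M_2 = -96/5, M_3 = 0.
On [1, 2], p(x) = 4 - 64/5·(x - 1) + 0·(x - 1)² + 24/5·(x - 1)³.
With (x - 1) = 3/4: p(7/4) = -143/40.

-3.5750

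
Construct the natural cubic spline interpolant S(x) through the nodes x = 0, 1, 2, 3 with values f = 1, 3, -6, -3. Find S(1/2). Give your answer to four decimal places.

3.4000

Write σ_i for S''(x_i). With h_i = 1, 1, 1 and divided differences Δ_i = 2, -9, 3, the continuity of S' gives the tridiagonal system
  1·σ_0 + 4·σ_1 + 1·σ_2 = 6(Δ_1 - Δ_0) = -66
  1·σ_1 + 4·σ_2 + 1·σ_3 = 6(Δ_2 - Δ_1) = 72
Natural end conditions: σ_0 = σ_3 = 0.
Hence σ_0 = 0, σ_1 = -112/5, σ_2 = 118/5, σ_3 = 0.
On [0, 1], S(x) = 1 + 86/15·x + 0·x² - 56/15·x³.
With x = 1/2: S(1/2) = 17/5.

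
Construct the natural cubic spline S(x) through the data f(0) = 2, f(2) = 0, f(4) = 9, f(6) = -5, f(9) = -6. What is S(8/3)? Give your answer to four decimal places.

Put M_i = S'' at the i-th knot. Here h = (2, 2, 2, 3) and Δ = (-1, 9/2, -7, -1/3), so the interior equations h_(i-1)·M_(i-1) + 2(h_(i-1)+h_i)·M_i + h_i·M_(i+1) = 6(Δ_i − Δ_(i-1)) read
  2·M_0 + 8·M_1 + 2·M_2 = 6(Δ_1 - Δ_0) = 33
  2·M_1 + 8·M_2 + 2·M_3 = 6(Δ_2 - Δ_1) = -69
  2·M_2 + 10·M_3 + 3·M_4 = 6(Δ_3 - Δ_2) = 40
Natural end conditions: M_0 = M_4 = 0.
Hence M_0 = 0, M_1 = 506/71, M_2 = -1705/142, M_3 = 909/142, M_4 = 0.
On [2, 4], S(x) = 0 + 799/213·(x - 2) + 253/71·(x - 2)² - 2717/1704·(x - 2)³.
With (x - 2) = 2/3: S(8/3) = 20773/5751.

3.6121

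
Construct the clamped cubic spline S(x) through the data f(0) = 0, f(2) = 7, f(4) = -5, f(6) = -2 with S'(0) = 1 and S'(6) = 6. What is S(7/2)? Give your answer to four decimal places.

With M_i denoting the second derivative at x_i, h_i = 2, 2, 2, and Δ_i = (y_(i+1) − y_i)/h_i = 7/2, -6, 3/2:
  2·M_0 + 8·M_1 + 2·M_2 = 6(Δ_1 - Δ_0) = -57
  2·M_1 + 8·M_2 + 2·M_3 = 6(Δ_2 - Δ_1) = 45
Clamped end conditions give two more equations: 2h_0·M_0 + h_0·M_1 = 6(Δ_0 - S'(0)) = 15 and h_2·M_2 + 2h_2·M_3 = 6(S'(6) - Δ_2) = 27.
Forward elimination and back-substitution give M_0 = 142/15, M_1 = -343/30, M_2 = 233/30, M_3 = 43/15.
On [2, 4], S(x) = 7 - 29/30·(x - 2) - 343/60·(x - 2)² + 8/5·(x - 2)³.
With (x - 2) = 3/2: S(7/2) = -153/80.

-1.9125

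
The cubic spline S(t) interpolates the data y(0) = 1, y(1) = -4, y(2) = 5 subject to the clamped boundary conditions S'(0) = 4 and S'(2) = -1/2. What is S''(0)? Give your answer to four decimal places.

Write M_i for S''(x_i). With h_i = 1, 1 and divided differences Δ_i = -5, 9, the continuity of S' gives the tridiagonal system
  1·M_0 + 4·M_1 + 1·M_2 = 6(Δ_1 - Δ_0) = 84
Clamped end conditions give two more equations: 2h_0·M_0 + h_0·M_1 = 6(Δ_0 - S'(0)) = -54 and h_1·M_1 + 2h_1·M_2 = 6(S'(2) - Δ_1) = -57.
Solving: M_0 = -201/4, M_1 = 93/2, M_2 = -207/4.

-50.2500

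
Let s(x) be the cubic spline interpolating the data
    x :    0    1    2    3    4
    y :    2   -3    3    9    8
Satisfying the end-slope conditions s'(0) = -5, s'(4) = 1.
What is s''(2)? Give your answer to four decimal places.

Put M_i = s'' at the i-th knot. Here h = (1, 1, 1, 1) and Δ = (-5, 6, 6, -1), so the interior equations h_(i-1)·M_(i-1) + 2(h_(i-1)+h_i)·M_i + h_i·M_(i+1) = 6(Δ_i − Δ_(i-1)) read
  1·M_0 + 4·M_1 + 1·M_2 = 6(Δ_1 - Δ_0) = 66
  1·M_1 + 4·M_2 + 1·M_3 = 6(Δ_2 - Δ_1) = 0
  1·M_2 + 4·M_3 + 1·M_4 = 6(Δ_3 - Δ_2) = -42
Clamped end conditions give two more equations: 2h_0·M_0 + h_0·M_1 = 6(Δ_0 - s'(0)) = 0 and h_3·M_3 + 2h_3·M_4 = 6(s'(4) - Δ_3) = 12.
Forward elimination and back-substitution give M_0 = -135/14, M_1 = 135/7, M_2 = -3/2, M_3 = -93/7, M_4 = 177/14.

-1.5000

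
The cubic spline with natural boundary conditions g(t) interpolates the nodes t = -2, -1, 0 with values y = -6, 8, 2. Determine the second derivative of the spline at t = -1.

Let σ_i = g''(x_i). Step sizes h_i = 1, 1; slopes of the chords Δ_i = (y_(i+1) - y_i)/h_i = 14, -6.
  1·σ_0 + 4·σ_1 + 1·σ_2 = 6(Δ_1 - Δ_0) = -120
Natural end conditions: σ_0 = σ_2 = 0.
Hence σ_0 = 0, σ_1 = -30, σ_2 = 0.

-30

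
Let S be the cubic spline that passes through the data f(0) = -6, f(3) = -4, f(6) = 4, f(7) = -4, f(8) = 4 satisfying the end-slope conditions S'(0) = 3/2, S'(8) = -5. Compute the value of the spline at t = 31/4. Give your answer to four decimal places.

3.6287

With m_i denoting the second derivative at x_i, h_i = 3, 3, 1, 1, and Δ_i = (y_(i+1) − y_i)/h_i = 2/3, 8/3, -8, 8:
  3·m_0 + 12·m_1 + 3·m_2 = 6(Δ_1 - Δ_0) = 12
  3·m_1 + 8·m_2 + 1·m_3 = 6(Δ_2 - Δ_1) = -64
  1·m_2 + 4·m_3 + 1·m_4 = 6(Δ_3 - Δ_2) = 96
Clamped end conditions give two more equations: 2h_0·m_0 + h_0·m_1 = 6(Δ_0 - S'(0)) = -5 and h_3·m_3 + 2h_3·m_4 = 6(S'(8) - Δ_3) = -78.
Hence m_0 = -1259/336, m_1 = 979/168, m_2 = -249/16, m_3 = 2409/56, m_4 = -6777/112.
On [7, 8], S(t) = -4 + 839/224·(t - 7) + 2409/112·(t - 7)² - 3865/224·(t - 7)³.
With (t - 7) = 3/4: S(31/4) = 52021/14336.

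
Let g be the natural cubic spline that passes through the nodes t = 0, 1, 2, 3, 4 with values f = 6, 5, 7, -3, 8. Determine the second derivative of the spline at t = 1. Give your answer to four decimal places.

12.2143

Put M_i = g'' at the i-th knot. Here h = (1, 1, 1, 1) and Δ = (-1, 2, -10, 11), so the interior equations h_(i-1)·M_(i-1) + 2(h_(i-1)+h_i)·M_i + h_i·M_(i+1) = 6(Δ_i − Δ_(i-1)) read
  1·M_0 + 4·M_1 + 1·M_2 = 6(Δ_1 - Δ_0) = 18
  1·M_1 + 4·M_2 + 1·M_3 = 6(Δ_2 - Δ_1) = -72
  1·M_2 + 4·M_3 + 1·M_4 = 6(Δ_3 - Δ_2) = 126
Natural end conditions: M_0 = M_4 = 0.
Forward elimination and back-substitution give M_0 = 0, M_1 = 171/14, M_2 = -216/7, M_3 = 549/14, M_4 = 0.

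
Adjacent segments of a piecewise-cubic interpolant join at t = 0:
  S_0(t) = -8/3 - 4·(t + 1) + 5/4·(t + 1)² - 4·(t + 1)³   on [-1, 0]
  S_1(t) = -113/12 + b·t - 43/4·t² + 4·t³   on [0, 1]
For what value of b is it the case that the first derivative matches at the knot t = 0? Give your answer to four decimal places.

S_0'(t) = -4 + 5/2·(t + 1) - 12·(t + 1)², so S_0'(0) = -27/2. On the right, S_1'(0) = b, so b = -27/2.

-13.5000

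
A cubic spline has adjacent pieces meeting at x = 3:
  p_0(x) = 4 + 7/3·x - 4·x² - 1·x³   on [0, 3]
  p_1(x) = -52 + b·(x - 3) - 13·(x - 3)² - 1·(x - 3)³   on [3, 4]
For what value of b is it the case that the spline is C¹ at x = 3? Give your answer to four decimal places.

p_0'(x) = 7/3 - 8·x - 3·x², so p_0'(3) = -146/3. On the right, p_1'(3) = b, so b = -146/3.

-48.6667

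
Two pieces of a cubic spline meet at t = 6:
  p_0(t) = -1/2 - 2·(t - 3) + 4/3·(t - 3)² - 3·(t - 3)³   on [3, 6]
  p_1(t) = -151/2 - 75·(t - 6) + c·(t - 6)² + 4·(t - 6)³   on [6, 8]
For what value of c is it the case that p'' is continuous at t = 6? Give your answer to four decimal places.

-25.6667

p_0''(t) = 8/3 - 18·(t - 3), so p_0''(6) = -154/3. On the right, p_1''(6) = 2c, so c = -77/3.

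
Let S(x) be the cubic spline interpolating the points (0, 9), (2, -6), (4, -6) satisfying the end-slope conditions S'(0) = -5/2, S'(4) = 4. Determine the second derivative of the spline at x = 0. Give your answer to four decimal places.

Write M_i for S''(x_i). With h_i = 2, 2 and divided differences Δ_i = -15/2, 0, the continuity of S' gives the tridiagonal system
  2·M_0 + 8·M_1 + 2·M_2 = 6(Δ_1 - Δ_0) = 45
Clamped end conditions give two more equations: 2h_0·M_0 + h_0·M_1 = 6(Δ_0 - S'(0)) = -30 and h_1·M_1 + 2h_1·M_2 = 6(S'(4) - Δ_1) = 24.
Solving: M_0 = -23/2, M_1 = 8, M_2 = 2.

-11.5000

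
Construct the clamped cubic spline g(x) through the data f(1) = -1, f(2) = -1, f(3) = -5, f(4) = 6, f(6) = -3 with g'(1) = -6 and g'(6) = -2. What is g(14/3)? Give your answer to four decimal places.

6.2665

Let σ_i = g''(x_i). Step sizes h_i = 1, 1, 1, 2; slopes of the chords Δ_i = (y_(i+1) - y_i)/h_i = 0, -4, 11, -9/2.
  1·σ_0 + 4·σ_1 + 1·σ_2 = 6(Δ_1 - Δ_0) = -24
  1·σ_1 + 4·σ_2 + 1·σ_3 = 6(Δ_2 - Δ_1) = 90
  1·σ_2 + 6·σ_3 + 2·σ_4 = 6(Δ_3 - Δ_2) = -93
Clamped end conditions give two more equations: 2h_0·σ_0 + h_0·σ_1 = 6(Δ_0 - g'(1)) = 36 and h_3·σ_3 + 2h_3·σ_4 = 6(g'(6) - Δ_3) = 15.
Solving the tridiagonal system: σ_0 = 2375/82, σ_1 = -899/41, σ_2 = 2849/82, σ_3 = -1109/41, σ_4 = 2833/164.
On [4, 6], g(x) = 6 + 1275/164·(x - 4) - 1109/82·(x - 4)² + 2423/656·(x - 4)³.
With (x - 4) = 2/3: g(14/3) = 6937/1107.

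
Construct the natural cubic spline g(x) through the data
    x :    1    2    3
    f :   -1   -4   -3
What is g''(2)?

With M_i denoting the second derivative at x_i, h_i = 1, 1, and Δ_i = (y_(i+1) − y_i)/h_i = -3, 1:
  1·M_0 + 4·M_1 + 1·M_2 = 6(Δ_1 - Δ_0) = 24
Natural end conditions: M_0 = M_2 = 0.
Solving: M_0 = 0, M_1 = 6, M_2 = 0.

6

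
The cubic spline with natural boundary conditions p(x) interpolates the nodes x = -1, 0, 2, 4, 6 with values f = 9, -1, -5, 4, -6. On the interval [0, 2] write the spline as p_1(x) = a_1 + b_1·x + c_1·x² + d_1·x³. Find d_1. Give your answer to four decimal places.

-0.0610

Put M_i = p'' at the i-th knot. Here h = (1, 2, 2, 2) and Δ = (-10, -2, 9/2, -5), so the interior equations h_(i-1)·M_(i-1) + 2(h_(i-1)+h_i)·M_i + h_i·M_(i+1) = 6(Δ_i − Δ_(i-1)) read
  1·M_0 + 6·M_1 + 2·M_2 = 6(Δ_1 - Δ_0) = 48
  2·M_1 + 8·M_2 + 2·M_3 = 6(Δ_2 - Δ_1) = 39
  2·M_2 + 8·M_3 + 2·M_4 = 6(Δ_3 - Δ_2) = -57
Natural end conditions: M_0 = M_4 = 0.
Forward elimination and back-substitution give M_0 = 0, M_1 = 507/82, M_2 = 447/82, M_3 = -348/41, M_4 = 0.
On [0, 2], with p_1(x) = a_1 + b_1·x + c_1·x² + d_1·x³: c_1 = M_1/2 = 507/164, d_1 = (M_2 - M_1)/(6h_1) = -5/82, b_1 = Δ_1 - h_1(2M_1 + M_2)/6 = -651/82.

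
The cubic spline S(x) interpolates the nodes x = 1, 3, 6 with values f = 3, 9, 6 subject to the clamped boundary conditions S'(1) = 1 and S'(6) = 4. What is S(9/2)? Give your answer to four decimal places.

Let σ_i = S''(x_i). Step sizes h_i = 2, 3; slopes of the chords Δ_i = (y_(i+1) - y_i)/h_i = 3, -1.
  2·σ_0 + 10·σ_1 + 3·σ_2 = 6(Δ_1 - Δ_0) = -24
Clamped end conditions give two more equations: 2h_0·σ_0 + h_0·σ_1 = 6(Δ_0 - S'(1)) = 12 and h_1·σ_1 + 2h_1·σ_2 = 6(S'(6) - Δ_1) = 30.
Hence σ_0 = 6, σ_1 = -6, σ_2 = 8.
On [3, 6], S(x) = 9 + 1·(x - 3) - 3·(x - 3)² + 7/9·(x - 3)³.
With (x - 3) = 3/2: S(9/2) = 51/8.

6.3750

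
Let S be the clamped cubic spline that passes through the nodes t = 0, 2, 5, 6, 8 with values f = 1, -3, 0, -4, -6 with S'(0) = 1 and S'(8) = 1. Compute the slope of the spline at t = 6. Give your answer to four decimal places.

-3.8088

Put σ_i = S'' at the i-th knot. Here h = (2, 3, 1, 2) and Δ = (-2, 1, -4, -1), so the interior equations h_(i-1)·σ_(i-1) + 2(h_(i-1)+h_i)·σ_i + h_i·σ_(i+1) = 6(Δ_i − Δ_(i-1)) read
  2·σ_0 + 10·σ_1 + 3·σ_2 = 6(Δ_1 - Δ_0) = 18
  3·σ_1 + 8·σ_2 + 1·σ_3 = 6(Δ_2 - Δ_1) = -30
  1·σ_2 + 6·σ_3 + 2·σ_4 = 6(Δ_3 - Δ_2) = 18
Clamped end conditions give two more equations: 2h_0·σ_0 + h_0·σ_1 = 6(Δ_0 - S'(0)) = -18 and h_3·σ_3 + 2h_3·σ_4 = 6(S'(8) - Δ_3) = 12.
Hence σ_0 = -477/68, σ_1 = 171/34, σ_2 = -207/34, σ_3 = 123/34, σ_4 = 81/68.
On [6, 8], S'(t) = b_3 + 2c_3·(t - 6) + 3d_3·(t - 6)² with b_3 = Δ_3 - h_3(2σ_3 + σ_4)/6 = -259/68, c_3 = σ_3/2 = 123/68, d_3 = (σ_4 - σ_3)/(6h_3) = -55/272. So S'(6) = -259/68.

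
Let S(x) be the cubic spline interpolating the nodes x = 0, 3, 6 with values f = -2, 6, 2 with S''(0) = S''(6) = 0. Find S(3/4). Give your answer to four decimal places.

Let σ_i = S''(x_i). Step sizes h_i = 3, 3; slopes of the chords Δ_i = (y_(i+1) - y_i)/h_i = 8/3, -4/3.
  3·σ_0 + 12·σ_1 + 3·σ_2 = 6(Δ_1 - Δ_0) = -24
Natural end conditions: σ_0 = σ_2 = 0.
Solving: σ_0 = 0, σ_1 = -2, σ_2 = 0.
On [0, 3], S(x) = -2 + 11/3·x + 0·x² - 1/9·x³.
With x = 3/4: S(3/4) = 45/64.

0.7031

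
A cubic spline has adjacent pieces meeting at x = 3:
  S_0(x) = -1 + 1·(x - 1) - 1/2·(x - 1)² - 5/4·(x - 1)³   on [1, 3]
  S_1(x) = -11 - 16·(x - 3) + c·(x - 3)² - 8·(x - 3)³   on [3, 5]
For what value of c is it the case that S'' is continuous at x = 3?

S_0''(x) = -1 - 15/2·(x - 1), so S_0''(3) = -16. On the right, S_1''(3) = 2c, so c = -8.

-8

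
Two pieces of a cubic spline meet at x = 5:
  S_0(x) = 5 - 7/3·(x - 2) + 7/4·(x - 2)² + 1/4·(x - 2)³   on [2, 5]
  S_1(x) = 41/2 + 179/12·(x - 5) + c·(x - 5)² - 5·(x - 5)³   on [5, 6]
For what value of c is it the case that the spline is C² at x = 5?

4

S_0''(x) = 7/2 + 3/2·(x - 2), so S_0''(5) = 8. On the right, S_1''(5) = 2c, so c = 4.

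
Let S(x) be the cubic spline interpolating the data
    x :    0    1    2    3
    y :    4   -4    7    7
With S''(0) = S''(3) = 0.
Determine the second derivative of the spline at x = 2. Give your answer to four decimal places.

-25.2000

Write M_i for S''(x_i). With h_i = 1, 1, 1 and divided differences Δ_i = -8, 11, 0, the continuity of S' gives the tridiagonal system
  1·M_0 + 4·M_1 + 1·M_2 = 6(Δ_1 - Δ_0) = 114
  1·M_1 + 4·M_2 + 1·M_3 = 6(Δ_2 - Δ_1) = -66
Natural end conditions: M_0 = M_3 = 0.
Solving the tridiagonal system: M_0 = 0, M_1 = 174/5, M_2 = -126/5, M_3 = 0.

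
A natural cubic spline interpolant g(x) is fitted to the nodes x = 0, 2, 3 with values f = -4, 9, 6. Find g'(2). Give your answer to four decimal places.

0.1667

Let σ_i = g''(x_i). Step sizes h_i = 2, 1; slopes of the chords Δ_i = (y_(i+1) - y_i)/h_i = 13/2, -3.
  2·σ_0 + 6·σ_1 + 1·σ_2 = 6(Δ_1 - Δ_0) = -57
Natural end conditions: σ_0 = σ_2 = 0.
Solving the tridiagonal system: σ_0 = 0, σ_1 = -19/2, σ_2 = 0.
On [2, 3], g'(x) = b_1 + 2c_1·(x - 2) + 3d_1·(x - 2)² with b_1 = Δ_1 - h_1(2σ_1 + σ_2)/6 = 1/6, c_1 = σ_1/2 = -19/4, d_1 = (σ_2 - σ_1)/(6h_1) = 19/12. So g'(2) = 1/6.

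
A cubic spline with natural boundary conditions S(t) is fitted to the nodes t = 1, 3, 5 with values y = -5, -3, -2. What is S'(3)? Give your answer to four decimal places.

0.7500

Put M_i = S'' at the i-th knot. Here h = (2, 2) and Δ = (1, 1/2), so the interior equations h_(i-1)·M_(i-1) + 2(h_(i-1)+h_i)·M_i + h_i·M_(i+1) = 6(Δ_i − Δ_(i-1)) read
  2·M_0 + 8·M_1 + 2·M_2 = 6(Δ_1 - Δ_0) = -3
Natural end conditions: M_0 = M_2 = 0.
Solving: M_0 = 0, M_1 = -3/8, M_2 = 0.
On [3, 5], S'(t) = b_1 + 2c_1·(t - 3) + 3d_1·(t - 3)² with b_1 = Δ_1 - h_1(2M_1 + M_2)/6 = 3/4, c_1 = M_1/2 = -3/16, d_1 = (M_2 - M_1)/(6h_1) = 1/32. So S'(3) = 3/4.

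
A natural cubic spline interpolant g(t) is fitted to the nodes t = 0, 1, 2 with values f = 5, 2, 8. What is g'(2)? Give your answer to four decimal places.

8.2500

Put M_i = g'' at the i-th knot. Here h = (1, 1) and Δ = (-3, 6), so the interior equations h_(i-1)·M_(i-1) + 2(h_(i-1)+h_i)·M_i + h_i·M_(i+1) = 6(Δ_i − Δ_(i-1)) read
  1·M_0 + 4·M_1 + 1·M_2 = 6(Δ_1 - Δ_0) = 54
Natural end conditions: M_0 = M_2 = 0.
Solving: M_0 = 0, M_1 = 27/2, M_2 = 0.
On [1, 2], g'(t) = b_1 + 2c_1·(t - 1) + 3d_1·(t - 1)² with b_1 = Δ_1 - h_1(2M_1 + M_2)/6 = 3/2, c_1 = M_1/2 = 27/4, d_1 = (M_2 - M_1)/(6h_1) = -9/4. So g'(2) = 33/4.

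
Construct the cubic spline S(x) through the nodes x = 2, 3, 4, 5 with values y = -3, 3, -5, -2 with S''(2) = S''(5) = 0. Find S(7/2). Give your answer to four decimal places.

Let M_i = S''(x_i). Step sizes h_i = 1, 1, 1; slopes of the chords Δ_i = (y_(i+1) - y_i)/h_i = 6, -8, 3.
  1·M_0 + 4·M_1 + 1·M_2 = 6(Δ_1 - Δ_0) = -84
  1·M_1 + 4·M_2 + 1·M_3 = 6(Δ_2 - Δ_1) = 66
Natural end conditions: M_0 = M_3 = 0.
Forward elimination and back-substitution give M_0 = 0, M_1 = -134/5, M_2 = 116/5, M_3 = 0.
On [3, 4], S(x) = 3 - 44/15·(x - 3) - 67/5·(x - 3)² + 25/3·(x - 3)³.
With (x - 3) = 1/2: S(7/2) = -31/40.

-0.7750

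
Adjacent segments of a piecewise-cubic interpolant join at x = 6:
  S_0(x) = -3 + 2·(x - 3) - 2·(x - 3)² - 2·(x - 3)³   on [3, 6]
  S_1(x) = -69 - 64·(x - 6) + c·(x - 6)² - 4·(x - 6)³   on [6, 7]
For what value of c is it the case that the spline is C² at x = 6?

S_0''(x) = -4 - 12·(x - 3), so S_0''(6) = -40. On the right, S_1''(6) = 2c, so c = -20.

-20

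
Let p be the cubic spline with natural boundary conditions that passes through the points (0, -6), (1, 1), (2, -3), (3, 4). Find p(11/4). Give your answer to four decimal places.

With M_i denoting the second derivative at x_i, h_i = 1, 1, 1, and Δ_i = (y_(i+1) − y_i)/h_i = 7, -4, 7:
  1·M_0 + 4·M_1 + 1·M_2 = 6(Δ_1 - Δ_0) = -66
  1·M_1 + 4·M_2 + 1·M_3 = 6(Δ_2 - Δ_1) = 66
Natural end conditions: M_0 = M_3 = 0.
Forward elimination and back-substitution give M_0 = 0, M_1 = -22, M_2 = 22, M_3 = 0.
On [2, 3], p(x) = -3 - 1/3·(x - 2) + 11·(x - 2)² - 11/3·(x - 2)³.
With (x - 2) = 3/4: p(11/4) = 89/64.

1.3906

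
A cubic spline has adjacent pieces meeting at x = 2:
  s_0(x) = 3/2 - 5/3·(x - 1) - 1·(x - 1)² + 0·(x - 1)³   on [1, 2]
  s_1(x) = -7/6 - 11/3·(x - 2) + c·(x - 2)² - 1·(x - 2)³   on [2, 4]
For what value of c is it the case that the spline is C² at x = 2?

-1

s_0''(x) = -2 + 0·(x - 1), so s_0''(2) = -2. On the right, s_1''(2) = 2c, so c = -1.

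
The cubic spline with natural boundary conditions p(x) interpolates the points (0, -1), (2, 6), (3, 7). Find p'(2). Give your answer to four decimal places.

1.8333

Write σ_i for p''(x_i). With h_i = 2, 1 and divided differences Δ_i = 7/2, 1, the continuity of p' gives the tridiagonal system
  2·σ_0 + 6·σ_1 + 1·σ_2 = 6(Δ_1 - Δ_0) = -15
Natural end conditions: σ_0 = σ_2 = 0.
Solving the tridiagonal system: σ_0 = 0, σ_1 = -5/2, σ_2 = 0.
On [2, 3], p'(x) = b_1 + 2c_1·(x - 2) + 3d_1·(x - 2)² with b_1 = Δ_1 - h_1(2σ_1 + σ_2)/6 = 11/6, c_1 = σ_1/2 = -5/4, d_1 = (σ_2 - σ_1)/(6h_1) = 5/12. So p'(2) = 11/6.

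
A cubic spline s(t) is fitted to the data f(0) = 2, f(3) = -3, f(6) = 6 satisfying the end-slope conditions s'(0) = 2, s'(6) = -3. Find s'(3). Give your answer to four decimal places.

With σ_i denoting the second derivative at x_i, h_i = 3, 3, and Δ_i = (y_(i+1) − y_i)/h_i = -5/3, 3:
  3·σ_0 + 12·σ_1 + 3·σ_2 = 6(Δ_1 - Δ_0) = 28
Clamped end conditions give two more equations: 2h_0·σ_0 + h_0·σ_1 = 6(Δ_0 - s'(0)) = -22 and h_1·σ_1 + 2h_1·σ_2 = 6(s'(6) - Δ_1) = -36.
Forward elimination and back-substitution give σ_0 = -41/6, σ_1 = 19/3, σ_2 = -55/6.
On [3, 6], s'(t) = b_1 + 2c_1·(t - 3) + 3d_1·(t - 3)² with b_1 = Δ_1 - h_1(2σ_1 + σ_2)/6 = 5/4, c_1 = σ_1/2 = 19/6, d_1 = (σ_2 - σ_1)/(6h_1) = -31/36. So s'(3) = 5/4.

1.2500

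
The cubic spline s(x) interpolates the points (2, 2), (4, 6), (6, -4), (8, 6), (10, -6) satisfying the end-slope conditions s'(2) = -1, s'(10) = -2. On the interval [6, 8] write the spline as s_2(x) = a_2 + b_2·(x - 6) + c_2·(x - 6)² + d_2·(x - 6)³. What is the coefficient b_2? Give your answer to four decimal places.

0.6429

With M_i denoting the second derivative at x_i, h_i = 2, 2, 2, 2, and Δ_i = (y_(i+1) − y_i)/h_i = 2, -5, 5, -6:
  2·M_0 + 8·M_1 + 2·M_2 = 6(Δ_1 - Δ_0) = -42
  2·M_1 + 8·M_2 + 2·M_3 = 6(Δ_2 - Δ_1) = 60
  2·M_2 + 8·M_3 + 2·M_4 = 6(Δ_3 - Δ_2) = -66
Clamped end conditions give two more equations: 2h_0·M_0 + h_0·M_1 = 6(Δ_0 - s'(2)) = 18 and h_3·M_3 + 2h_3·M_4 = 6(s'(10) - Δ_3) = 24.
Solving: M_0 = 569/56, M_1 = -317/28, M_2 = 113/8, M_3 = -425/28, M_4 = 761/56.
On [6, 8], with s_2(x) = a_2 + b_2·(x - 6) + c_2·(x - 6)² + d_2·(x - 6)³: c_2 = M_2/2 = 113/16, d_2 = (M_3 - M_2)/(6h_2) = -547/224, b_2 = Δ_2 - h_2(2M_2 + M_3)/6 = 9/14.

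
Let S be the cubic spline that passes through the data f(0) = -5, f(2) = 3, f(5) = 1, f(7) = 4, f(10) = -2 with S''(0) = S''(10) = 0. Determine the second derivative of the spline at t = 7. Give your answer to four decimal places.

Write M_i for S''(x_i). With h_i = 2, 3, 2, 3 and divided differences Δ_i = 4, -2/3, 3/2, -2, the continuity of S' gives the tridiagonal system
  2·M_0 + 10·M_1 + 3·M_2 = 6(Δ_1 - Δ_0) = -28
  3·M_1 + 10·M_2 + 2·M_3 = 6(Δ_2 - Δ_1) = 13
  2·M_2 + 10·M_3 + 3·M_4 = 6(Δ_3 - Δ_2) = -21
Natural end conditions: M_0 = M_4 = 0.
Solving: M_0 = 0, M_1 = -534/145, M_2 = 256/87, M_3 = -2339/870, M_4 = 0.

-2.6885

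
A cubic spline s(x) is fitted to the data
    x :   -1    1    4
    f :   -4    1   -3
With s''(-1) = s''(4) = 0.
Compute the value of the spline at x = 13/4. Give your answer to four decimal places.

-1.1914

Put m_i = s'' at the i-th knot. Here h = (2, 3) and Δ = (5/2, -4/3), so the interior equations h_(i-1)·m_(i-1) + 2(h_(i-1)+h_i)·m_i + h_i·m_(i+1) = 6(Δ_i − Δ_(i-1)) read
  2·m_0 + 10·m_1 + 3·m_2 = 6(Δ_1 - Δ_0) = -23
Natural end conditions: m_0 = m_2 = 0.
Solving the tridiagonal system: m_0 = 0, m_1 = -23/10, m_2 = 0.
On [1, 4], s(x) = 1 + 29/30·(x - 1) - 23/20·(x - 1)² + 23/180·(x - 1)³.
With (x - 1) = 9/4: s(13/4) = -305/256.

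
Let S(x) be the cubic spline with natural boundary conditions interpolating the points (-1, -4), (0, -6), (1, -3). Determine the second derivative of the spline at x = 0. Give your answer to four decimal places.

Let M_i = S''(x_i). Step sizes h_i = 1, 1; slopes of the chords Δ_i = (y_(i+1) - y_i)/h_i = -2, 3.
  1·M_0 + 4·M_1 + 1·M_2 = 6(Δ_1 - Δ_0) = 30
Natural end conditions: M_0 = M_2 = 0.
Solving: M_0 = 0, M_1 = 15/2, M_2 = 0.

7.5000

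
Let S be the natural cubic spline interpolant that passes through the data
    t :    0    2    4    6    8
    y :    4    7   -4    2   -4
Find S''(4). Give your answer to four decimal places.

Put M_i = S'' at the i-th knot. Here h = (2, 2, 2, 2) and Δ = (3/2, -11/2, 3, -3), so the interior equations h_(i-1)·M_(i-1) + 2(h_(i-1)+h_i)·M_i + h_i·M_(i+1) = 6(Δ_i − Δ_(i-1)) read
  2·M_0 + 8·M_1 + 2·M_2 = 6(Δ_1 - Δ_0) = -42
  2·M_1 + 8·M_2 + 2·M_3 = 6(Δ_2 - Δ_1) = 51
  2·M_2 + 8·M_3 + 2·M_4 = 6(Δ_3 - Δ_2) = -36
Natural end conditions: M_0 = M_4 = 0.
Solving the tridiagonal system: M_0 = 0, M_1 = -435/56, M_2 = 141/14, M_3 = -393/56, M_4 = 0.

10.0714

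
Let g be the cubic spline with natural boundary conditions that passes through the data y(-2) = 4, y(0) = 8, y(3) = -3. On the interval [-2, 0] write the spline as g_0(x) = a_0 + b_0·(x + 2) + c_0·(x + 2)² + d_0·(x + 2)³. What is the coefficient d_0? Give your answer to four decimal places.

-0.2833

Write σ_i for g''(x_i). With h_i = 2, 3 and divided differences Δ_i = 2, -11/3, the continuity of g' gives the tridiagonal system
  2·σ_0 + 10·σ_1 + 3·σ_2 = 6(Δ_1 - Δ_0) = -34
Natural end conditions: σ_0 = σ_2 = 0.
Solving: σ_0 = 0, σ_1 = -17/5, σ_2 = 0.
On [-2, 0], with g_0(x) = a_0 + b_0·(x + 2) + c_0·(x + 2)² + d_0·(x + 2)³: c_0 = σ_0/2 = 0, d_0 = (σ_1 - σ_0)/(6h_0) = -17/60, b_0 = Δ_0 - h_0(2σ_0 + σ_1)/6 = 47/15.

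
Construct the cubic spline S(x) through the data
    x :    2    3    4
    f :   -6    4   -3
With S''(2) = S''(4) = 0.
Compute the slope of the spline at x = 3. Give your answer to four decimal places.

Write σ_i for S''(x_i). With h_i = 1, 1 and divided differences Δ_i = 10, -7, the continuity of S' gives the tridiagonal system
  1·σ_0 + 4·σ_1 + 1·σ_2 = 6(Δ_1 - Δ_0) = -102
Natural end conditions: σ_0 = σ_2 = 0.
Solving the tridiagonal system: σ_0 = 0, σ_1 = -51/2, σ_2 = 0.
On [3, 4], S'(x) = b_1 + 2c_1·(x - 3) + 3d_1·(x - 3)² with b_1 = Δ_1 - h_1(2σ_1 + σ_2)/6 = 3/2, c_1 = σ_1/2 = -51/4, d_1 = (σ_2 - σ_1)/(6h_1) = 17/4. So S'(3) = 3/2.

1.5000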